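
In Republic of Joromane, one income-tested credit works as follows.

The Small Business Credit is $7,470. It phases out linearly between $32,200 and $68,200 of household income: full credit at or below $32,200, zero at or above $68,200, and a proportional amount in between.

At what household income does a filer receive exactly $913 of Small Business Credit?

$63,800

$913 is 913/7,470 of the full $7,470, so 6,557/7,470 of the $36,000 range has been used: income = $32,200 + $36,000 × 6,557/7,470 = $63,800.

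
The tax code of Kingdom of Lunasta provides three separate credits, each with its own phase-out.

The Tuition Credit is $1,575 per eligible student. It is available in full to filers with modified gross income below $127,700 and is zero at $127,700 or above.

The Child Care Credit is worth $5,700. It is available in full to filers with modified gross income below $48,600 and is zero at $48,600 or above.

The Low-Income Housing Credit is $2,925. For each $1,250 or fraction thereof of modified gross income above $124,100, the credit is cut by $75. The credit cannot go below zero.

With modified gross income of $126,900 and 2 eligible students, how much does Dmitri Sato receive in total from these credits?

$5,850

Tuition Credit: base = 2 × $1,575 = $3,150. $126,900 is below the $127,700 cutoff, so the full $3,150 applies.
Child Care Credit: $126,900 meets or exceeds the $48,600 cutoff, so the credit is $0.
Low-Income Housing Credit: income exceeds $124,100 by $2,800, which is 3 full-or-partial $1,250 increments; reduction = 3 × $75 = $225, leaving $2,700.
Total: $3,150 + $0 + $2,700 = $5,850.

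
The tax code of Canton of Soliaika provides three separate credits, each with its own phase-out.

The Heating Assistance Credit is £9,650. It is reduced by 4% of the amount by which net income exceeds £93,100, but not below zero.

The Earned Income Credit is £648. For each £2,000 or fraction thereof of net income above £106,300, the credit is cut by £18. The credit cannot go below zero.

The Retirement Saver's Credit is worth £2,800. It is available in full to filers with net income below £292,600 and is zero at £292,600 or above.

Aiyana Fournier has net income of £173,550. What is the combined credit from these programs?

Heating Assistance Credit: 4% of the £80,450 excess over £93,100 is £3,218; credit = £9,650 − £3,218 = £6,432.
Earned Income Credit: income exceeds £106,300 by £67,250, which is 34 full-or-partial £2,000 increments; reduction = 34 × £18 = £612, leaving £36.
Retirement Saver's Credit: £173,550 is below the £292,600 cutoff, so the full £2,800 applies.
Total: £6,432 + £36 + £2,800 = £9,268.

£9,268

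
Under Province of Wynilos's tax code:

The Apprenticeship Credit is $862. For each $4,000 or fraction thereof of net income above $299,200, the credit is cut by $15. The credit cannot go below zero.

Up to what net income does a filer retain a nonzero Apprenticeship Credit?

$527,200

After 57 increments the reduction is 57 × $15 = $855, leaving $7; one more increment wipes it out. Increment 57 ends at excess 57 × $4,000 = $228,000, so the highest qualifying income is $299,200 + $228,000 = $527,200.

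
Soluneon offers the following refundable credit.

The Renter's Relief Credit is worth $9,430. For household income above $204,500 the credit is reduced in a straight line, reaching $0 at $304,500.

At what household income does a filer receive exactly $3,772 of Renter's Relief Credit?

$3,772 is 3,772/9,430 of the full $9,430, so 5,658/9,430 of the $100,000 range has been used: income = $204,500 + $100,000 × 5,658/9,430 = $264,500.

$264,500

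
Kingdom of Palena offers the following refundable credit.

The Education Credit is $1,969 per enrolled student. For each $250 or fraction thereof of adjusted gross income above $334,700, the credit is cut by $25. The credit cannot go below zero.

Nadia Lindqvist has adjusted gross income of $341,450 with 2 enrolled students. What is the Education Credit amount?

Education Credit: base = 2 × $1,969 = $3,938. income exceeds $334,700 by $6,750, which is 27 full-or-partial $250 increments; reduction = 27 × $25 = $675, leaving $3,263.

$3,263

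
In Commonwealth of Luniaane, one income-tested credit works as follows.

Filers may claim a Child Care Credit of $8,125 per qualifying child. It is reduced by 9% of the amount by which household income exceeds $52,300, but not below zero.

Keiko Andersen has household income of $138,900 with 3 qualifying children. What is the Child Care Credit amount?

Child Care Credit: base = 3 × $8,125 = $24,375. 9% of the $86,600 excess over $52,300 is $7,794; credit = $24,375 − $7,794 = $16,581.

$16,581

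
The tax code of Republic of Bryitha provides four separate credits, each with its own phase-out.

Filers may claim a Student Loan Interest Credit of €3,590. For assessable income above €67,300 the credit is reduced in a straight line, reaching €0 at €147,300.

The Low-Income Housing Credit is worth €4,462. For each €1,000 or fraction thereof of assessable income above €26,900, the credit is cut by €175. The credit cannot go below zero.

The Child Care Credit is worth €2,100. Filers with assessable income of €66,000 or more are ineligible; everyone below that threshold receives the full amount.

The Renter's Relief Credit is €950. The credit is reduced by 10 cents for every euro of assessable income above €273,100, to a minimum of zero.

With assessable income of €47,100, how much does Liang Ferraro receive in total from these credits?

€7,427

Student Loan Interest Credit: €47,100 is at or below the €67,300 threshold, so the full €3,590 applies.
Low-Income Housing Credit: income exceeds €26,900 by €20,200, which is 21 full-or-partial €1,000 increments; reduction = 21 × €175 = €3,675, leaving €787.
Child Care Credit: €47,100 is below the €66,000 cutoff, so the full €2,100 applies.
Renter's Relief Credit: €47,100 is at or below the €273,100 threshold, so the full €950 applies.
Total: €3,590 + €787 + €2,100 + €950 = €7,427.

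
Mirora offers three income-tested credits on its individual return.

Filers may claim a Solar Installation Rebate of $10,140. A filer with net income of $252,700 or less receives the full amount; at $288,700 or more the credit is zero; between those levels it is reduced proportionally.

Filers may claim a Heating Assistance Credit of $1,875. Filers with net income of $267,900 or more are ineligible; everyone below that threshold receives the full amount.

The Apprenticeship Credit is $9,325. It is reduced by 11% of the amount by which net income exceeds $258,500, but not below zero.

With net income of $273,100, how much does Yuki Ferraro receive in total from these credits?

Solar Installation Rebate: $273,100 is $20,400 into a $36,000 phase-out range, leaving 15,600/36,000 of the credit: $10,140 × 15,600/36,000 = $4,394.
Heating Assistance Credit: $273,100 meets or exceeds the $267,900 cutoff, so the credit is $0.
Apprenticeship Credit: 11% of the $14,600 excess over $258,500 is $1,606; credit = $9,325 − $1,606 = $7,719.
Total: $4,394 + $0 + $7,719 = $12,113.

$12,113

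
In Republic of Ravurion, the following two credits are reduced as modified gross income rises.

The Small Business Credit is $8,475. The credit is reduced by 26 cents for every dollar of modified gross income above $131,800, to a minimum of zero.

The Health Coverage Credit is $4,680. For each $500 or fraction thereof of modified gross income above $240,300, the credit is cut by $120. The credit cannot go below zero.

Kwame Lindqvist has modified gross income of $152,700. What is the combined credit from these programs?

Small Business Credit: 26% of the $20,900 excess over $131,800 is $5,434; credit = $8,475 − $5,434 = $3,041.
Health Coverage Credit: $152,700 is at or below the $240,300 threshold, so the full $4,680 applies.
Total: $3,041 + $4,680 = $7,721.

$7,721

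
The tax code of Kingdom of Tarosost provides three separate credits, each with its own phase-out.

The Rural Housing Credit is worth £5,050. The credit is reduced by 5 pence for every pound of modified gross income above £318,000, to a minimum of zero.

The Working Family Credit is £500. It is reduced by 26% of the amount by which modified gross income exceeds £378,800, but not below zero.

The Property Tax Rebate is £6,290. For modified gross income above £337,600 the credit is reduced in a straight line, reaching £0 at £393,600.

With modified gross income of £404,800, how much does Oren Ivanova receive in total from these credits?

Rural Housing Credit: 5% of the £86,800 excess over £318,000 is £4,340; credit = £5,050 − £4,340 = £710.
Working Family Credit: 26% of the £26,000 excess over £378,800 is £6,760 ≥ base, so the credit is £0.
Property Tax Rebate: £404,800 is at or above £393,600, so the credit is £0.
Total: £710 + £0 + £0 = £710.

£710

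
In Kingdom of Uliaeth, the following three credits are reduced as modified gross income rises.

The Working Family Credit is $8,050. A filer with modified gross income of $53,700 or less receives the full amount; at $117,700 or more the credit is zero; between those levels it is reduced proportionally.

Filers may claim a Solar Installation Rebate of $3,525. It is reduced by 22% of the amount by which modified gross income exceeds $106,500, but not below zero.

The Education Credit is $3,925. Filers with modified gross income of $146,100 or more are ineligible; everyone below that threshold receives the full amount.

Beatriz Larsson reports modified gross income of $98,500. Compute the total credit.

$9,865

Working Family Credit: $98,500 is $44,800 into a $64,000 phase-out range, leaving 19,200/64,000 of the credit: $8,050 × 19,200/64,000 = $2,415.
Solar Installation Rebate: $98,500 is at or below the $106,500 threshold, so the full $3,525 applies.
Education Credit: $98,500 is below the $146,100 cutoff, so the full $3,925 applies.
Total: $2,415 + $3,525 + $3,925 = $9,865.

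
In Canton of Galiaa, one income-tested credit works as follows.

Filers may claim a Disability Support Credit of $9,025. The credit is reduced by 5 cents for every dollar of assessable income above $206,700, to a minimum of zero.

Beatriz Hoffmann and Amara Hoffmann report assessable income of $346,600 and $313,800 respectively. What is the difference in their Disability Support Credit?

Beatriz ($346,600): Disability Support Credit: 5% of the $139,900 excess over $206,700 is $6,995; credit = $9,025 − $6,995 = $2,030.
Amara ($313,800): Disability Support Credit: 5% of the $107,100 excess over $206,700 is $5,355; credit = $9,025 − $5,355 = $3,670.
Difference: |$2,030 − $3,670| = $1,640.

$1,640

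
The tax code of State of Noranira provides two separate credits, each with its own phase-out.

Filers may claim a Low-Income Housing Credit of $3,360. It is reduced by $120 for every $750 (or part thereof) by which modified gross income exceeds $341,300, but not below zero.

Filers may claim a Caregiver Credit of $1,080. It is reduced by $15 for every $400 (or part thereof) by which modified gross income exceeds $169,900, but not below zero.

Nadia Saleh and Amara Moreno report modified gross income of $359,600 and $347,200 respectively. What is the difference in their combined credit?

Nadia ($359,600): Low-Income Housing Credit: income exceeds $341,300 by $18,300, which is 25 full-or-partial $750 increments; reduction = 25 × $120 = $3,000, leaving $360. Caregiver Credit: income exceeds $169,900 by $189,700 → 475 increments × $15 = $7,125 ≥ base, so the credit is $0. total $360 + $0 = $360
Amara ($347,200): Low-Income Housing Credit: income exceeds $341,300 by $5,900, which is 8 full-or-partial $750 increments; reduction = 8 × $120 = $960, leaving $2,400. Caregiver Credit: income exceeds $169,900 by $177,300 → 444 increments × $15 = $6,660 ≥ base, so the credit is $0. total $2,400 + $0 = $2,400
Difference: |$360 − $2,400| = $2,040.

$2,040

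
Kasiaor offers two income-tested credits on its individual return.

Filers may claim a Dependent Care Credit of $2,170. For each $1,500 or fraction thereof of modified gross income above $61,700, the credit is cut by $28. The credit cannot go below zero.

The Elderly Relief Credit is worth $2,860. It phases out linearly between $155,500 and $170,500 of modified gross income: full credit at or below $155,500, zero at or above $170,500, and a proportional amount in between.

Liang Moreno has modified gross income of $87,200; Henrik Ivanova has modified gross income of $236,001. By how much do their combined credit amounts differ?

Liang ($87,200): Dependent Care Credit: income exceeds $61,700 by $25,500, which is 17 full-or-partial $1,500 increments; reduction = 17 × $28 = $476, leaving $1,694. Elderly Relief Credit: $87,200 is at or below the $155,500 threshold, so the full $2,860 applies. total $1,694 + $2,860 = $4,554
Henrik ($236,001): Dependent Care Credit: income exceeds $61,700 by $174,301 → 117 increments × $28 = $3,276 ≥ base, so the credit is $0. Elderly Relief Credit: $236,001 is at or above $170,500, so the credit is $0. total $0 + $0 = $0
Difference: |$4,554 − $0| = $4,554.

$4,554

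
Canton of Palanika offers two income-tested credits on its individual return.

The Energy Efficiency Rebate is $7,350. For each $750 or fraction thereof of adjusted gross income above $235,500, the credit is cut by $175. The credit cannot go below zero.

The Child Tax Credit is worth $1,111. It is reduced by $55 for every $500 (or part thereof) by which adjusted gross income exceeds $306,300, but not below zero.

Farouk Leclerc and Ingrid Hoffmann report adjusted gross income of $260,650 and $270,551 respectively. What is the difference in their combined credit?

$1,400

Farouk ($260,650): Energy Efficiency Rebate: income exceeds $235,500 by $25,150, which is 34 full-or-partial $750 increments; reduction = 34 × $175 = $5,950, leaving $1,400. Child Tax Credit: $260,650 is at or below the $306,300 threshold, so the full $1,111 applies. total $1,400 + $1,111 = $2,511
Ingrid ($270,551): Energy Efficiency Rebate: income exceeds $235,500 by $35,051 → 47 increments × $175 = $8,225 ≥ base, so the credit is $0. Child Tax Credit: $270,551 is at or below the $306,300 threshold, so the full $1,111 applies. total $0 + $1,111 = $1,111
Difference: |$2,511 − $1,111| = $1,400.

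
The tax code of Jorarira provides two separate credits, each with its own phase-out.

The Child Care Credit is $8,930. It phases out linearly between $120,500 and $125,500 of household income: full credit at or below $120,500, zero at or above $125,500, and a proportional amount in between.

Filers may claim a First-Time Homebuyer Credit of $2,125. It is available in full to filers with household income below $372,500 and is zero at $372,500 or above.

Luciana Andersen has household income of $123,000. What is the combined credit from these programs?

$6,590

Child Care Credit: $123,000 is $2,500 into a $5,000 phase-out range, leaving 2,500/5,000 of the credit: $8,930 × 2,500/5,000 = $4,465.
First-Time Homebuyer Credit: $123,000 is below the $372,500 cutoff, so the full $2,125 applies.
Total: $4,465 + $2,125 = $6,590.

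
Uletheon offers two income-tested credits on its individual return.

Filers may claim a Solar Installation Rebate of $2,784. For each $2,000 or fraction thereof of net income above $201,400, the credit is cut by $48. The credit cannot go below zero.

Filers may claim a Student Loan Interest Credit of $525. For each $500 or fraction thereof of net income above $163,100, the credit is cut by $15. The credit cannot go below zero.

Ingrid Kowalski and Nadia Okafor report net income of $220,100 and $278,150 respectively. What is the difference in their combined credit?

$1,392

Ingrid ($220,100): Solar Installation Rebate: income exceeds $201,400 by $18,700, which is 10 full-or-partial $2,000 increments; reduction = 10 × $48 = $480, leaving $2,304. Student Loan Interest Credit: income exceeds $163,100 by $57,000 → 114 increments × $15 = $1,710 ≥ base, so the credit is $0. total $2,304 + $0 = $2,304
Nadia ($278,150): Solar Installation Rebate: income exceeds $201,400 by $76,750, which is 39 full-or-partial $2,000 increments; reduction = 39 × $48 = $1,872, leaving $912. Student Loan Interest Credit: income exceeds $163,100 by $115,050 → 231 increments × $15 = $3,465 ≥ base, so the credit is $0. total $912 + $0 = $912
Difference: |$2,304 − $912| = $1,392.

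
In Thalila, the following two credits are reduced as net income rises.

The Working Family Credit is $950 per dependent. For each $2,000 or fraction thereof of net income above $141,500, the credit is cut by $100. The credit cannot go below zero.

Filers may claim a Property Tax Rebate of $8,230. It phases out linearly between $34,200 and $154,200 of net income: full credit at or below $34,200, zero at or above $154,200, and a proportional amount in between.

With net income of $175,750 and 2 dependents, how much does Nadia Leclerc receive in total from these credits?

Working Family Credit: base = 2 × $950 = $1,900. income exceeds $141,500 by $34,250, which is 18 full-or-partial $2,000 increments; reduction = 18 × $100 = $1,800, leaving $100.
Property Tax Rebate: $175,750 is at or above $154,200, so the credit is $0.
Total: $100 + $0 = $100.

$100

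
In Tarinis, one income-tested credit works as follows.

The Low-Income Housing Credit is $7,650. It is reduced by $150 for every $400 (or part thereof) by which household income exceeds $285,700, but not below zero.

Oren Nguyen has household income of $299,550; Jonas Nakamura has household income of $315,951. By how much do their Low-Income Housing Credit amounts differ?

$2,400

Oren ($299,550): Low-Income Housing Credit: income exceeds $285,700 by $13,850, which is 35 full-or-partial $400 increments; reduction = 35 × $150 = $5,250, leaving $2,400.
Jonas ($315,951): Low-Income Housing Credit: income exceeds $285,700 by $30,251 → 76 increments × $150 = $11,400 ≥ base, so the credit is $0.
Difference: |$2,400 − $0| = $2,400.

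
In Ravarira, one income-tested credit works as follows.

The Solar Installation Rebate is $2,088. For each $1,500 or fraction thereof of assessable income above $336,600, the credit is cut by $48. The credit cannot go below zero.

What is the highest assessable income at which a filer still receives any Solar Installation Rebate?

$401,100

After 43 increments the reduction is 43 × $48 = $2,064, leaving $24; one more increment wipes it out. Increment 43 ends at excess 43 × $1,500 = $64,500, so the highest qualifying income is $336,600 + $64,500 = $401,100.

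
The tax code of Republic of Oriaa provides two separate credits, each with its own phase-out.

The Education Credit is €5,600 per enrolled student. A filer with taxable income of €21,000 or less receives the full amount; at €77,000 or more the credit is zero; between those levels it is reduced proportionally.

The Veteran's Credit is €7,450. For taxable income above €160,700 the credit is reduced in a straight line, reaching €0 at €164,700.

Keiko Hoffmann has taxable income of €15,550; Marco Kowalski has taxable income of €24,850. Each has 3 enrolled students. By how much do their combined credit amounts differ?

€1,155

Keiko (€15,550): Education Credit: base = 3 × €5,600 = €16,800. €15,550 is at or below the €21,000 threshold, so the full €16,800 applies. Veteran's Credit: €15,550 is at or below the €160,700 threshold, so the full €7,450 applies. total €16,800 + €7,450 = €24,250
Marco (€24,850): Education Credit: base = 3 × €5,600 = €16,800. €24,850 is €3,850 into a €56,000 phase-out range, leaving 52,150/56,000 of the credit: €16,800 × 52,150/56,000 = €15,645. Veteran's Credit: €24,850 is at or below the €160,700 threshold, so the full €7,450 applies. total €15,645 + €7,450 = €23,095
Difference: |€24,250 − €23,095| = €1,155.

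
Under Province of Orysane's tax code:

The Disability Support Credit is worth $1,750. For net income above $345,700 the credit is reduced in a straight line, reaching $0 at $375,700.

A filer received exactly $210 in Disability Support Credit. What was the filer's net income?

$372,100

$210 is 210/1,750 of the full $1,750, so 1,540/1,750 of the $30,000 range has been used: income = $345,700 + $30,000 × 1,540/1,750 = $372,100.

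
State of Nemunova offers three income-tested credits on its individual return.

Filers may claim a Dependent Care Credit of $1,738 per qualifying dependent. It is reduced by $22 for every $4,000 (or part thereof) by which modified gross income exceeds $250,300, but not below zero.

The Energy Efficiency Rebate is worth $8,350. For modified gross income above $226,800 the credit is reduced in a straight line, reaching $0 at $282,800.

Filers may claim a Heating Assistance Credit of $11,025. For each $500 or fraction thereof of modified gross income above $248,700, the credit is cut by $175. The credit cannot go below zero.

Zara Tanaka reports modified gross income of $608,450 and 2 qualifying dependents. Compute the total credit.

$1,496

Dependent Care Credit: base = 2 × $1,738 = $3,476. income exceeds $250,300 by $358,150, which is 90 full-or-partial $4,000 increments; reduction = 90 × $22 = $1,980, leaving $1,496.
Energy Efficiency Rebate: $608,450 is at or above $282,800, so the credit is $0.
Heating Assistance Credit: income exceeds $248,700 by $359,750 → 720 increments × $175 = $126,000 ≥ base, so the credit is $0.
Total: $1,496 + $0 + $0 = $1,496.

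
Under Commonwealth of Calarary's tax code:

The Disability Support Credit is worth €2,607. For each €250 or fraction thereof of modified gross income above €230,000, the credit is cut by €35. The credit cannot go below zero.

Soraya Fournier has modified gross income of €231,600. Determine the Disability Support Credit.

Disability Support Credit: income exceeds €230,000 by €1,600, which is 7 full-or-partial €250 increments; reduction = 7 × €35 = €245, leaving €2,362.

€2,362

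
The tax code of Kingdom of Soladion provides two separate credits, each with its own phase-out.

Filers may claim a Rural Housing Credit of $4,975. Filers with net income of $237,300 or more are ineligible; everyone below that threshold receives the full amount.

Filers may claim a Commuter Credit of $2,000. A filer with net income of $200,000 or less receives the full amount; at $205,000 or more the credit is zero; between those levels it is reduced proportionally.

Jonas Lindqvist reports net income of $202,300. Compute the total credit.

Rural Housing Credit: $202,300 is below the $237,300 cutoff, so the full $4,975 applies.
Commuter Credit: $202,300 is $2,300 into a $5,000 phase-out range, leaving 2,700/5,000 of the credit: $2,000 × 2,700/5,000 = $1,080.
Total: $4,975 + $1,080 = $6,055.

$6,055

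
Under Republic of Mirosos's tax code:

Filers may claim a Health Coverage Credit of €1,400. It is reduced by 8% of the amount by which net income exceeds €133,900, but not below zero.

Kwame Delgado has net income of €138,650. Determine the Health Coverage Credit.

€1,020

Health Coverage Credit: 8% of the €4,750 excess over €133,900 is €380; credit = €1,400 − €380 = €1,020.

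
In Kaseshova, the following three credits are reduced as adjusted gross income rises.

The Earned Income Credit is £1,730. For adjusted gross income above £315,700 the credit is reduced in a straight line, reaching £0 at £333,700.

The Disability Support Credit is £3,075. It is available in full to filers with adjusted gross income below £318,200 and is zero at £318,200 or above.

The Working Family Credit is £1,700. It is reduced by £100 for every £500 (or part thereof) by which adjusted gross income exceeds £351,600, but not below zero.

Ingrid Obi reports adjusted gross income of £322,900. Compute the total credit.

£2,738

Earned Income Credit: £322,900 is £7,200 into a £18,000 phase-out range, leaving 10,800/18,000 of the credit: £1,730 × 10,800/18,000 = £1,038.
Disability Support Credit: £322,900 meets or exceeds the £318,200 cutoff, so the credit is £0.
Working Family Credit: £322,900 is at or below the £351,600 threshold, so the full £1,700 applies.
Total: £1,038 + £0 + £1,700 = £2,738.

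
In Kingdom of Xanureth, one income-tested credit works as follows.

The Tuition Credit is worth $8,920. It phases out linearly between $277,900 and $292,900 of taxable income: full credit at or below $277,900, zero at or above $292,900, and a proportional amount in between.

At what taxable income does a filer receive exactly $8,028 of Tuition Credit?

$8,028 is 8,028/8,920 of the full $8,920, so 892/8,920 of the $15,000 range has been used: income = $277,900 + $15,000 × 892/8,920 = $279,400.

$279,400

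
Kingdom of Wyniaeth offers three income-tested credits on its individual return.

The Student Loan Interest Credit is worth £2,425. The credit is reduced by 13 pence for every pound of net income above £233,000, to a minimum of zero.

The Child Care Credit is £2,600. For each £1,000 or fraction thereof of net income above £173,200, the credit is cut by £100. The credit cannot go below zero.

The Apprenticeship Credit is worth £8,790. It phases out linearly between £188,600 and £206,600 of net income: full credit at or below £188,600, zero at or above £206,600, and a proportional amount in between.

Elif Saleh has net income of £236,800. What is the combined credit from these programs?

£1,931

Student Loan Interest Credit: 13% of the £3,800 excess over £233,000 is £494; credit = £2,425 − £494 = £1,931.
Child Care Credit: income exceeds £173,200 by £63,600 → 64 increments × £100 = £6,400 ≥ base, so the credit is £0.
Apprenticeship Credit: £236,800 is at or above £206,600, so the credit is £0.
Total: £1,931 + £0 + £0 = £1,931.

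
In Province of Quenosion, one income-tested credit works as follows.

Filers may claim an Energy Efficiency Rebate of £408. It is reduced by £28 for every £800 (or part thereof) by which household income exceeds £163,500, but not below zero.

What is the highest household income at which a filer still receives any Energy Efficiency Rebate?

£174,700

After 14 increments the reduction is 14 × £28 = £392, leaving £16; one more increment wipes it out. Increment 14 ends at excess 14 × £800 = £11,200, so the highest qualifying income is £163,500 + £11,200 = £174,700.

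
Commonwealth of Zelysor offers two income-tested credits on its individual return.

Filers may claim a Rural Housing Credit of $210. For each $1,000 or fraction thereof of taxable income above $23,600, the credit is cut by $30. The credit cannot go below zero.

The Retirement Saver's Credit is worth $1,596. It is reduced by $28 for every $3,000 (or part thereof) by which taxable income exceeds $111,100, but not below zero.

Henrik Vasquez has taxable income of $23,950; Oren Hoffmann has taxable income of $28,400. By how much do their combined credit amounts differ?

Henrik ($23,950): Rural Housing Credit: income exceeds $23,600 by $350, which is 1 full-or-partial $1,000 increment; reduction = 1 × $30 = $30, leaving $180. Retirement Saver's Credit: $23,950 is at or below the $111,100 threshold, so the full $1,596 applies. total $180 + $1,596 = $1,776
Oren ($28,400): Rural Housing Credit: income exceeds $23,600 by $4,800, which is 5 full-or-partial $1,000 increments; reduction = 5 × $30 = $150, leaving $60. Retirement Saver's Credit: $28,400 is at or below the $111,100 threshold, so the full $1,596 applies. total $60 + $1,596 = $1,656
Difference: |$1,776 − $1,656| = $120.

$120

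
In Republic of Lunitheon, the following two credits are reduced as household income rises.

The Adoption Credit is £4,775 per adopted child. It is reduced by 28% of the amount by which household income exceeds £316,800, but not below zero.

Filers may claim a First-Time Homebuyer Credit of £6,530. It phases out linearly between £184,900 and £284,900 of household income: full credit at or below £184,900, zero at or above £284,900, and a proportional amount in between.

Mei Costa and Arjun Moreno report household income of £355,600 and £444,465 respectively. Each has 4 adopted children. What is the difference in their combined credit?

Mei (£355,600): Adoption Credit: base = 4 × £4,775 = £19,100. 28% of the £38,800 excess over £316,800 is £10,864; credit = £19,100 − £10,864 = £8,236. First-Time Homebuyer Credit: £355,600 is at or above £284,900, so the credit is £0. total £8,236 + £0 = £8,236
Arjun (£444,465): Adoption Credit: base = 4 × £4,775 = £19,100. 28% of the £127,665 excess over £316,800 is £35,746.20 ≥ base, so the credit is £0. First-Time Homebuyer Credit: £444,465 is at or above £284,900, so the credit is £0. total £0 + £0 = £0
Difference: |£8,236 − £0| = £8,236.

£8,236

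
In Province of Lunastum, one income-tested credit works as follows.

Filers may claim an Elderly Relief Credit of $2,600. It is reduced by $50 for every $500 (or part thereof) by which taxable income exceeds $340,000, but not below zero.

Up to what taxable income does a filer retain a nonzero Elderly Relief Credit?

After 51 increments the reduction is 51 × $50 = $2,550, leaving $50; one more increment wipes it out. Increment 51 ends at excess 51 × $500 = $25,500, so the highest qualifying income is $340,000 + $25,500 = $365,500.

$365,500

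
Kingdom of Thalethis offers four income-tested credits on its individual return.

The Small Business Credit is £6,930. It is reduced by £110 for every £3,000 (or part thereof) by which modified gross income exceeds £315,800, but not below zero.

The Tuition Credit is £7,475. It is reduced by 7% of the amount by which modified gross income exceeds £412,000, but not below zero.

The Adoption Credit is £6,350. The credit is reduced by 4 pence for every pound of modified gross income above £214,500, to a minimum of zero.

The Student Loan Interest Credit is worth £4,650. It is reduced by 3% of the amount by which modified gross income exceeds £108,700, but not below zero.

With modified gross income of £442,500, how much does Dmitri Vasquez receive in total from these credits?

Small Business Credit: income exceeds £315,800 by £126,700, which is 43 full-or-partial £3,000 increments; reduction = 43 × £110 = £4,730, leaving £2,200.
Tuition Credit: 7% of the £30,500 excess over £412,000 is £2,135; credit = £7,475 − £2,135 = £5,340.
Adoption Credit: 4% of the £228,000 excess over £214,500 is £9,120 ≥ base, so the credit is £0.
Student Loan Interest Credit: 3% of the £333,800 excess over £108,700 is £10,014 ≥ base, so the credit is £0.
Total: £2,200 + £5,340 + £0 + £0 = £7,540.

£7,540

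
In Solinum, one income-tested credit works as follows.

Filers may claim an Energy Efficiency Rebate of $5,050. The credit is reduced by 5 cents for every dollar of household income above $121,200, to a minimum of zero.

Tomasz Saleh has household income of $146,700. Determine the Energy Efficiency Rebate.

$3,775

Energy Efficiency Rebate: 5% of the $25,500 excess over $121,200 is $1,275; credit = $5,050 − $1,275 = $3,775.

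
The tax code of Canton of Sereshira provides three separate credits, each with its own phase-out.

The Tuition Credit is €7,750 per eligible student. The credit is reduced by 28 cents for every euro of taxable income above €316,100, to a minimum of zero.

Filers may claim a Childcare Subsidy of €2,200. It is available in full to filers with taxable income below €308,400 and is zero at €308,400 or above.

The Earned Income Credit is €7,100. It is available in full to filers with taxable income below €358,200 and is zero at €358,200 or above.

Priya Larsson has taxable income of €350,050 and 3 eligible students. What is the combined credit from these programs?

Tuition Credit: base = 3 × €7,750 = €23,250. 28% of the €33,950 excess over €316,100 is €9,506; credit = €23,250 − €9,506 = €13,744.
Childcare Subsidy: €350,050 meets or exceeds the €308,400 cutoff, so the credit is €0.
Earned Income Credit: €350,050 is below the €358,200 cutoff, so the full €7,100 applies.
Total: €13,744 + €0 + €7,100 = €20,844.

€20,844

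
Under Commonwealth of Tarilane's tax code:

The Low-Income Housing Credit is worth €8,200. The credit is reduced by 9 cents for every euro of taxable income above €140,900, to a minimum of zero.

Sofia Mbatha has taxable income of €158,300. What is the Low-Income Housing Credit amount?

Low-Income Housing Credit: 9% of the €17,400 excess over €140,900 is €1,566; credit = €8,200 − €1,566 = €6,634.

€6,634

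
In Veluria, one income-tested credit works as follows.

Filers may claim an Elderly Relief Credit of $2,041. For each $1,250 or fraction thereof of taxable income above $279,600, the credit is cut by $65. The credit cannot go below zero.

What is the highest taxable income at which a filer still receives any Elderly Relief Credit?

$318,350

After 31 increments the reduction is 31 × $65 = $2,015, leaving $26; one more increment wipes it out. Increment 31 ends at excess 31 × $1,250 = $38,750, so the highest qualifying income is $279,600 + $38,750 = $318,350.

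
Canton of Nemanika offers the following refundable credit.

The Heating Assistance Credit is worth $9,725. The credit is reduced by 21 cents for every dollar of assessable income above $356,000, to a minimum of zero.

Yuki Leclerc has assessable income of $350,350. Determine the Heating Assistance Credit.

$9,725

Heating Assistance Credit: $350,350 is at or below the $356,000 threshold, so the full $9,725 applies.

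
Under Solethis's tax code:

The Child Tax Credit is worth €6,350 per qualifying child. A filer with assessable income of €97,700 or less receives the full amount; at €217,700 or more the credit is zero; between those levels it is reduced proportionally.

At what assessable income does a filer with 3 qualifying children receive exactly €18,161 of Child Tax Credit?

Full credit = 3 × €6,350 = €19,050.
€18,161 is 18,161/19,050 of the full €19,050, so 889/19,050 of the €120,000 range has been used: income = €97,700 + €120,000 × 889/19,050 = €103,300.

€103,300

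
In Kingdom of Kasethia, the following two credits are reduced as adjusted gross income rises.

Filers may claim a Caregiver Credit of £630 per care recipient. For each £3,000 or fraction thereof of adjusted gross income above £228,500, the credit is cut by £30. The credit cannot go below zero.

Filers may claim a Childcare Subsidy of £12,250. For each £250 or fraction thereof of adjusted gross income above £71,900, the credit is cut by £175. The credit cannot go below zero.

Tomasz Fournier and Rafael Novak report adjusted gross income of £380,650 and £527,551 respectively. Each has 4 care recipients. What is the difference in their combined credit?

Tomasz (£380,650): Caregiver Credit: base = 4 × £630 = £2,520. income exceeds £228,500 by £152,150, which is 51 full-or-partial £3,000 increments; reduction = 51 × £30 = £1,530, leaving £990. Childcare Subsidy: income exceeds £71,900 by £308,750 → 1235 increments × £175 = £216,125 ≥ base, so the credit is £0. total £990 + £0 = £990
Rafael (£527,551): Caregiver Credit: base = 4 × £630 = £2,520. income exceeds £228,500 by £299,051 → 100 increments × £30 = £3,000 ≥ base, so the credit is £0. Childcare Subsidy: income exceeds £71,900 by £455,651 → 1823 increments × £175 = £319,025 ≥ base, so the credit is £0. total £0 + £0 = £0
Difference: |£990 − £0| = £990.

£990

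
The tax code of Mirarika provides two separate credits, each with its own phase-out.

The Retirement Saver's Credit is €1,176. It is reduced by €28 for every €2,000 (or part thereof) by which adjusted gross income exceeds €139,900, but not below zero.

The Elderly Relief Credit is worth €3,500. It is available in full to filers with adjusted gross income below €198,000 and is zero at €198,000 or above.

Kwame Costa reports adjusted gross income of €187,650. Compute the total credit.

Retirement Saver's Credit: income exceeds €139,900 by €47,750, which is 24 full-or-partial €2,000 increments; reduction = 24 × €28 = €672, leaving €504.
Elderly Relief Credit: €187,650 is below the €198,000 cutoff, so the full €3,500 applies.
Total: €504 + €3,500 = €4,004.

€4,004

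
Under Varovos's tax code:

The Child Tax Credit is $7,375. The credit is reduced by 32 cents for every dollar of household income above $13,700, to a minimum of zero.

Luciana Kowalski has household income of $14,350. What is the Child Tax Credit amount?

$7,167

Child Tax Credit: 32% of the $650 excess over $13,700 is $208; credit = $7,375 − $208 = $7,167.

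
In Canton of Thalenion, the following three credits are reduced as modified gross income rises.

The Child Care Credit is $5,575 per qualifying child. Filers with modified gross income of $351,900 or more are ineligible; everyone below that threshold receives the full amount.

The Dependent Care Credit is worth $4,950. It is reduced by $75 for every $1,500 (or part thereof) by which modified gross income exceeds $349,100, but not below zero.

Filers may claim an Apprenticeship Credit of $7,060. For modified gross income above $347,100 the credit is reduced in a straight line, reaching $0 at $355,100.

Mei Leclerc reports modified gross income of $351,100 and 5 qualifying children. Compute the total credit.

Child Care Credit: base = 5 × $5,575 = $27,875. $351,100 is below the $351,900 cutoff, so the full $27,875 applies.
Dependent Care Credit: income exceeds $349,100 by $2,000, which is 2 full-or-partial $1,500 increments; reduction = 2 × $75 = $150, leaving $4,800.
Apprenticeship Credit: $351,100 is $4,000 into a $8,000 phase-out range, leaving 4,000/8,000 of the credit: $7,060 × 4,000/8,000 = $3,530.
Total: $27,875 + $4,800 + $3,530 = $36,205.

$36,205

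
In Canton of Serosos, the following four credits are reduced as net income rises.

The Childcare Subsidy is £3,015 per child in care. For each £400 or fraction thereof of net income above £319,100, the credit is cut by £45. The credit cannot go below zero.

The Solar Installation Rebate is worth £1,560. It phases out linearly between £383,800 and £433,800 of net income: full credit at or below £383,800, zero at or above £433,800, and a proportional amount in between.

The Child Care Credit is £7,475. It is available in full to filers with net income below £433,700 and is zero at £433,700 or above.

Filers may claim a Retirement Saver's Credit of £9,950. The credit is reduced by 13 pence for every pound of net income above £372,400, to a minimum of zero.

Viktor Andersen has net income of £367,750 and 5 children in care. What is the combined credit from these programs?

Childcare Subsidy: base = 5 × £3,015 = £15,075. income exceeds £319,100 by £48,650, which is 122 full-or-partial £400 increments; reduction = 122 × £45 = £5,490, leaving £9,585.
Solar Installation Rebate: £367,750 is at or below the £383,800 threshold, so the full £1,560 applies.
Child Care Credit: £367,750 is below the £433,700 cutoff, so the full £7,475 applies.
Retirement Saver's Credit: £367,750 is at or below the £372,400 threshold, so the full £9,950 applies.
Total: £9,585 + £1,560 + £7,475 + £9,950 = £28,570.

£28,570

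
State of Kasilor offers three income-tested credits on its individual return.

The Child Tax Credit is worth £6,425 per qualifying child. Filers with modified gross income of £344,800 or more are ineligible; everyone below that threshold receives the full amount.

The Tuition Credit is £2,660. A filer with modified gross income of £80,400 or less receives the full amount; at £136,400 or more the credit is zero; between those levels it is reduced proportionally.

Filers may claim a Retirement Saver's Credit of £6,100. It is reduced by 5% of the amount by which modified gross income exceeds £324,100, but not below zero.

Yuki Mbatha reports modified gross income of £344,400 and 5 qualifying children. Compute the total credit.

Child Tax Credit: base = 5 × £6,425 = £32,125. £344,400 is below the £344,800 cutoff, so the full £32,125 applies.
Tuition Credit: £344,400 is at or above £136,400, so the credit is £0.
Retirement Saver's Credit: 5% of the £20,300 excess over £324,100 is £1,015; credit = £6,100 − £1,015 = £5,085.
Total: £32,125 + £0 + £5,085 = £37,210.

£37,210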